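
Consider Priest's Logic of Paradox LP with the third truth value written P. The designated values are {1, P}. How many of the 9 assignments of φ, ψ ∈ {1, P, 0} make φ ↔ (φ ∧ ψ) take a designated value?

8

Of the 9 assignments, 8 give a value in {1, P}.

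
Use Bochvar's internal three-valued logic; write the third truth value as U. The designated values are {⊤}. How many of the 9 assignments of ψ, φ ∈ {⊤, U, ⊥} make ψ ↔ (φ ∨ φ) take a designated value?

Designated under: (ψ=⊤, φ=⊤); (ψ=⊥, φ=⊥).

2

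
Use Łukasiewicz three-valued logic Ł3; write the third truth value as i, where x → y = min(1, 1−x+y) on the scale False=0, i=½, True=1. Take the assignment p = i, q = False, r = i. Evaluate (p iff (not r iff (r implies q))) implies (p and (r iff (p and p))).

True

not r = not i = i
r implies q = i implies False = i  [min(1, 1−½+0)]
not r iff (r implies q) = i iff i = True
p iff (not r iff (r implies q)) = i iff True = i
p and p = i and i = i
r iff (p and p) = i iff i = True
p and (r iff (p and p)) = i and True = i
(p iff (not r iff (r implies q))) implies (p and (r iff (p and p))) = i implies i = True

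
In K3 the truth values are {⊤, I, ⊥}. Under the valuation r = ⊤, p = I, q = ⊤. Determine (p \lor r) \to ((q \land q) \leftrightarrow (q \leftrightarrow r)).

p \lor r = I \lor ⊤ = ⊤
q \land q = ⊤ \land ⊤ = ⊤
q \leftrightarrow r = ⊤ \leftrightarrow ⊤ = ⊤
(q \land q) \leftrightarrow (q \leftrightarrow r) = ⊤ \leftrightarrow ⊤ = ⊤
(p \lor r) \to ((q \land q) \leftrightarrow (q \leftrightarrow r)) = ⊤ \to ⊤ = ⊤

⊤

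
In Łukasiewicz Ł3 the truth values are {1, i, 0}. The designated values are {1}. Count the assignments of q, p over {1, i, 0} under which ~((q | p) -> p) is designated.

Designated under: (q=1, p=0).

1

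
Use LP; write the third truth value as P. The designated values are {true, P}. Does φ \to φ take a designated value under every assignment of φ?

Every assignment of φ over {true, P, false} gives a value in {true, P}.
In particular, with φ=P: φ \to φ = P.

Yes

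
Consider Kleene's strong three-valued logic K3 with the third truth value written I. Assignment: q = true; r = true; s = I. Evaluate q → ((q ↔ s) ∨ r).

q ↔ s = true ↔ I = I
(q ↔ s) ∨ r = I ∨ true = true
q → ((q ↔ s) ∨ r) = true → true = true

true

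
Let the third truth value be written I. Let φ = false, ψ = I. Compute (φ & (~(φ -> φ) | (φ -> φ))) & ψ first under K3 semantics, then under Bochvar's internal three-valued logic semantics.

In K3: φ -> φ = false -> false = true
~(φ -> φ) = ~true = false
φ -> φ = false -> false = true
~(φ -> φ) | (φ -> φ) = false | true = true
φ & (~(φ -> φ) | (φ -> φ)) = false & true = false
(φ & (~(φ -> φ) | (φ -> φ))) & ψ = false & I = false
In Bochvar's internal three-valued logic: φ -> φ = false -> false = true
~(φ -> φ) = ~true = false
φ -> φ = false -> false = true
~(φ -> φ) | (φ -> φ) = false | true = true
φ & (~(φ -> φ) | (φ -> φ)) = false & true = false
(φ & (~(φ -> φ) | (φ -> φ))) & ψ = false & I = I
They differ because K3 and Bochvar's internal three-valued logic treat I differently under the binary connectives.

false; I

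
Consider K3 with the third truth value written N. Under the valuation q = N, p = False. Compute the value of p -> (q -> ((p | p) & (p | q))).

p | p = False | False = False
p | q = False | N = N
(p | p) & (p | q) = False & N = False
q -> ((p | p) & (p | q)) = N -> False = N  [~N | False]
p -> (q -> ((p | p) & (p | q))) = False -> N = True

True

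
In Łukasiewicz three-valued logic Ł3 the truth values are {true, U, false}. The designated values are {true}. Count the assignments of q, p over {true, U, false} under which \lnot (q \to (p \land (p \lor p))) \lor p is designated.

Designated under: (q=true, p=true); (q=true, p=false); (q=U, p=true); (q=false, p=true).

4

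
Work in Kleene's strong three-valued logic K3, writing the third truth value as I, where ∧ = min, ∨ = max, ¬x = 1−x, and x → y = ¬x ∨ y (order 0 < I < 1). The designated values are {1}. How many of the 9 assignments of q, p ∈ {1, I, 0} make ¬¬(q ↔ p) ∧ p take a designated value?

1

Designated under: (q=1, p=1).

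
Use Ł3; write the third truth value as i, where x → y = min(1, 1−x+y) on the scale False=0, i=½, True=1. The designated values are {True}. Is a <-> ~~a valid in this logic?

Every assignment of a over {True, i, False} gives a value in {True}.
In particular, with a=i: a <-> ~~a = True.

Yes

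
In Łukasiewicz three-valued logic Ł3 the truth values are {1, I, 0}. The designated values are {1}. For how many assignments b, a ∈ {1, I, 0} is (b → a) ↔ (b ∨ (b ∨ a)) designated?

Designated under: (b=1, a=1); (b=I, a=1); (b=I, a=0); (b=0, a=1).

4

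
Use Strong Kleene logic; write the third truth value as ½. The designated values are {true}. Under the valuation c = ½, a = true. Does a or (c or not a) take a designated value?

Yes

not a = not true = false
c or not a = ½ or false = ½
a or (c or not a) = true or ½ = true
true ∈ {true}.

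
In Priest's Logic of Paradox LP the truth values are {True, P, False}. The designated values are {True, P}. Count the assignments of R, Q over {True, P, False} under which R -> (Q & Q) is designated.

8

Of the 9 assignments, 8 give a value in {True, P}.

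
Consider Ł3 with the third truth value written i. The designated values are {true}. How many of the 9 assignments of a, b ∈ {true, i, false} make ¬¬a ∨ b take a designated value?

Of the 9 assignments, 5 give a value in {true}.

5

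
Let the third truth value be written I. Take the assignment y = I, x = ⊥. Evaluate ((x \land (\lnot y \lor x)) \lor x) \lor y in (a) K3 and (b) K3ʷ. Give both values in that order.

In K3: \lnot y = \lnot I = I
\lnot y \lor x = I \lor ⊥ = I
x \land (\lnot y \lor x) = ⊥ \land I = ⊥
(x \land (\lnot y \lor x)) \lor x = ⊥ \lor ⊥ = ⊥
((x \land (\lnot y \lor x)) \lor x) \lor y = ⊥ \lor I = I
In K3ʷ: \lnot y = \lnot I = I
\lnot y \lor x = I \lor ⊥ = I
x \land (\lnot y \lor x) = ⊥ \land I = I
(x \land (\lnot y \lor x)) \lor x = I \lor ⊥ = I
((x \land (\lnot y \lor x)) \lor x) \lor y = I \lor I = I

I; I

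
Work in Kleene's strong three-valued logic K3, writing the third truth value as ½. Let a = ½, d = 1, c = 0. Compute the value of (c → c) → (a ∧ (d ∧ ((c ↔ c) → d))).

c → c = 0 → 0 = 1
c ↔ c = 0 ↔ 0 = 1
(c ↔ c) → d = 1 → 1 = 1
d ∧ ((c ↔ c) → d) = 1 ∧ 1 = 1
a ∧ (d ∧ ((c ↔ c) → d)) = ½ ∧ 1 = ½
(c → c) → (a ∧ (d ∧ ((c ↔ c) → d))) = 1 → ½ = ½  [¬1 ∨ ½]

½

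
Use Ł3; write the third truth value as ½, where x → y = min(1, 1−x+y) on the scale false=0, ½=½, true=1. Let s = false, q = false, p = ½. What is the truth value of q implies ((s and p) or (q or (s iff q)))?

true

s and p = false and ½ = false
s iff q = false iff false = true
q or (s iff q) = false or true = true
(s and p) or (q or (s iff q)) = false or true = true
q implies ((s and p) or (q or (s iff q))) = false implies true = true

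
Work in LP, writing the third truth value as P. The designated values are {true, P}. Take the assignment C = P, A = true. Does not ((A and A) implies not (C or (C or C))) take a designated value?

A and A = true and true = true
C or C = P or P = P
C or (C or C) = P or P = P
not (C or (C or C)) = not P = P
(A and A) implies not (C or (C or C)) = true implies P = P  [not true or P]
not ((A and A) implies not (C or (C or C))) = not P = P
P ∈ {true, P}.

Yes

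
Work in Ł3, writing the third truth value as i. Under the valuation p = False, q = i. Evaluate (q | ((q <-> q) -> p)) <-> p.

q <-> q = i <-> i = True  [1 − |½−½|]
(q <-> q) -> p = True -> False = False
q | ((q <-> q) -> p) = i | False = i
(q | ((q <-> q) -> p)) <-> p = i <-> False = i

i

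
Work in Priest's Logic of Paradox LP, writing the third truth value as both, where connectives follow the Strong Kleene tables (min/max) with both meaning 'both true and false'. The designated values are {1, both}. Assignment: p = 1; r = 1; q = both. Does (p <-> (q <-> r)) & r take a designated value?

Yes

q <-> r = both <-> 1 = both
p <-> (q <-> r) = 1 <-> both = both
(p <-> (q <-> r)) & r = both & 1 = both
both ∈ {1, both}.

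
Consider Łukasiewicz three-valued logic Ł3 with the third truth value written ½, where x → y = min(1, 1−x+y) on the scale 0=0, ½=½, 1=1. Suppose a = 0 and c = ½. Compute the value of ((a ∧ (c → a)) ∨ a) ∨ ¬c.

c → a = ½ → 0 = ½  [min(1, 1−½+0)]
a ∧ (c → a) = 0 ∧ ½ = 0
(a ∧ (c → a)) ∨ a = 0 ∨ 0 = 0
¬c = ¬½ = ½
((a ∧ (c → a)) ∨ a) ∨ ¬c = 0 ∨ ½ = ½

½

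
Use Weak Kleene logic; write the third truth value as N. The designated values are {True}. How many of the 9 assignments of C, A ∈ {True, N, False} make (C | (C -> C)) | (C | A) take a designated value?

Designated under: (C=True, A=True); (C=True, A=False); (C=False, A=True); (C=False, A=False).

4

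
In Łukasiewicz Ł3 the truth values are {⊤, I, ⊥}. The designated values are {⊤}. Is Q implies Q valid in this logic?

Every assignment of Q over {⊤, I, ⊥} gives a value in {⊤}.
In particular, with Q=I: Q implies Q = ⊤.

Yes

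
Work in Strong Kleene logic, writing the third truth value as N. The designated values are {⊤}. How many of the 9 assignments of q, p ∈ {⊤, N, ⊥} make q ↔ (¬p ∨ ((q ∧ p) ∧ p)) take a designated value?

3

Designated under: (q=⊤, p=⊤); (q=⊤, p=⊥); (q=⊥, p=⊤).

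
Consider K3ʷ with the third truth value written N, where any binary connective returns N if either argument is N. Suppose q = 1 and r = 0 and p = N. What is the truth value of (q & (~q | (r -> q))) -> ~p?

N

~q = ~1 = 0
r -> q = 0 -> 1 = 1
~q | (r -> q) = 0 | 1 = 1
q & (~q | (r -> q)) = 1 & 1 = 1
~p = ~N = N
(q & (~q | (r -> q))) -> ~p = 1 -> N = N  [any arg is the third value ⇒ result is the third value]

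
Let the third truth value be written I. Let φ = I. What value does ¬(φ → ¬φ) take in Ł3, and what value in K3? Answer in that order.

False; I

In Ł3: ¬φ = ¬I = I
φ → ¬φ = I → I = True  [min(1, 1−½+½)]
¬(φ → ¬φ) = ¬True = False
In K3: ¬φ = ¬I = I
φ → ¬φ = I → I = I
¬(φ → ¬φ) = ¬I = I
They differ because Ł3 and K3 treat I differently under implication.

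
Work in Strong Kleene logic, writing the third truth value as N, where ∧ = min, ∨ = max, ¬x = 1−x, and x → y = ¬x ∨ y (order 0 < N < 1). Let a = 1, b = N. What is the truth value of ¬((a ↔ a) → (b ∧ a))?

N

a ↔ a = 1 ↔ 1 = 1
b ∧ a = N ∧ 1 = N
(a ↔ a) → (b ∧ a) = 1 → N = N  [¬1 ∨ N]
¬((a ↔ a) → (b ∧ a)) = ¬N = N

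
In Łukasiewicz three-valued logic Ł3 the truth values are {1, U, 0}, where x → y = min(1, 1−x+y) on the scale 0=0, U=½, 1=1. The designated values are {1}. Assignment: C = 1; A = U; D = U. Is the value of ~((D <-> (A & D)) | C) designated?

No

A & D = U & U = U
D <-> (A & D) = U <-> U = 1  [1 − |½−½|]
(D <-> (A & D)) | C = 1 | 1 = 1
~((D <-> (A & D)) | C) = ~1 = 0
0 ∉ {1}.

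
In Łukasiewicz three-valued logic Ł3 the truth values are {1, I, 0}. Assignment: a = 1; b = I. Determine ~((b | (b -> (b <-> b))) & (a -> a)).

0

b <-> b = I <-> I = 1  [1 − |½−½|]
b -> (b <-> b) = I -> 1 = 1
b | (b -> (b <-> b)) = I | 1 = 1
a -> a = 1 -> 1 = 1
(b | (b -> (b <-> b))) & (a -> a) = 1 & 1 = 1
~((b | (b -> (b <-> b))) & (a -> a)) = ~1 = 0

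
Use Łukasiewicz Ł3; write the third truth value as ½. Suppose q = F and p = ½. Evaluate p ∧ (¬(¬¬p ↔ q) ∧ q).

F

¬p = ¬½ = ½
¬¬p = ¬½ = ½
¬¬p ↔ q = ½ ↔ F = ½  [1 − |½−0|]
¬(¬¬p ↔ q) = ¬½ = ½
¬(¬¬p ↔ q) ∧ q = ½ ∧ F = F
p ∧ (¬(¬¬p ↔ q) ∧ q) = ½ ∧ F = F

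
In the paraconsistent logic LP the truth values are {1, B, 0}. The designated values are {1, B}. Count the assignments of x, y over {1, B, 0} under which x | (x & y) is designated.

Of the 9 assignments, 6 give a value in {1, B}.

6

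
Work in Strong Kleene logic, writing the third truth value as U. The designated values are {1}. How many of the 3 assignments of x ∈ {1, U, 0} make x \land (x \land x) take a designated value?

1

x=1: 1 ✓
x=U: U ·
x=0: 0 ·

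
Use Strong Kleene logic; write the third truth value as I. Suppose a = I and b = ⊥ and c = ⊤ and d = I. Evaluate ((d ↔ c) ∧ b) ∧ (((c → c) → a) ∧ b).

d ↔ c = I ↔ ⊤ = I
(d ↔ c) ∧ b = I ∧ ⊥ = ⊥
c → c = ⊤ → ⊤ = ⊤
(c → c) → a = ⊤ → I = I  [¬⊤ ∨ I]
((c → c) → a) ∧ b = I ∧ ⊥ = ⊥
((d ↔ c) ∧ b) ∧ (((c → c) → a) ∧ b) = ⊥ ∧ ⊥ = ⊥

⊥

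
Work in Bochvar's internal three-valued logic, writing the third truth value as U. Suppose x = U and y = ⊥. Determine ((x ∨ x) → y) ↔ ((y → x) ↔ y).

x ∨ x = U ∨ U = U
(x ∨ x) → y = U → ⊥ = U  [any arg is the third value ⇒ result is the third value]
y → x = ⊥ → U = U
(y → x) ↔ y = U ↔ ⊥ = U
((x ∨ x) → y) ↔ ((y → x) ↔ y) = U ↔ U = U

U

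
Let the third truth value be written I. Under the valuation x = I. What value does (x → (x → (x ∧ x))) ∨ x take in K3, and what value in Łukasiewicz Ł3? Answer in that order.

In K3: x ∧ x = I ∧ I = I
x → (x ∧ x) = I → I = I  [¬I ∨ I]
x → (x → (x ∧ x)) = I → I = I
(x → (x → (x ∧ x))) ∨ x = I ∨ I = I
In Łukasiewicz Ł3: x ∧ x = I ∧ I = I
x → (x ∧ x) = I → I = true
x → (x → (x ∧ x)) = I → true = true
(x → (x → (x ∧ x))) ∨ x = true ∨ I = true
They differ because K3 and Łukasiewicz Ł3 treat I differently under implication.

I; true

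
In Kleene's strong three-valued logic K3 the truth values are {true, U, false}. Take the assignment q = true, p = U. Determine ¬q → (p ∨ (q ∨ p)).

true

¬q = ¬true = false
q ∨ p = true ∨ U = true
p ∨ (q ∨ p) = U ∨ true = true
¬q → (p ∨ (q ∨ p)) = false → true = true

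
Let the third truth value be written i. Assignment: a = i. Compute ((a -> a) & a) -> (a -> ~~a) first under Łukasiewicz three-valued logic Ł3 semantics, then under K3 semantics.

In Łukasiewicz three-valued logic Ł3: a -> a = i -> i = true  [min(1, 1−½+½)]
(a -> a) & a = true & i = i
~a = ~i = i
~~a = ~i = i
a -> ~~a = i -> i = true
((a -> a) & a) -> (a -> ~~a) = i -> true = true
In K3: a -> a = i -> i = i  [~i | i]
(a -> a) & a = i & i = i
~a = ~i = i
~~a = ~i = i
a -> ~~a = i -> i = i
((a -> a) & a) -> (a -> ~~a) = i -> i = i
They differ because Łukasiewicz three-valued logic Ł3 and K3 treat i differently under implication.

true; i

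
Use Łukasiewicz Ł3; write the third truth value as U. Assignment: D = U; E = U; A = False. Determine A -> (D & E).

D & E = U & U = U
A -> (D & E) = False -> U = True

True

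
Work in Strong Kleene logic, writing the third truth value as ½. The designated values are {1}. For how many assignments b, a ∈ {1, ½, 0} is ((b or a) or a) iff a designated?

4

Designated under: (b=1, a=1); (b=½, a=1); (b=0, a=1); (b=0, a=0).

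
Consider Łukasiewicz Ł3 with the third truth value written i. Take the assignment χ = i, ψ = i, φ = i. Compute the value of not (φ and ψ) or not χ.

φ and ψ = i and i = i
not (φ and ψ) = not i = i
not χ = not i = i
not (φ and ψ) or not χ = i or i = i

i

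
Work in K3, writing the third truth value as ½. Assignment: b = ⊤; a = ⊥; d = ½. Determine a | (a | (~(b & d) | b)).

⊤

b & d = ⊤ & ½ = ½
~(b & d) = ~½ = ½
~(b & d) | b = ½ | ⊤ = ⊤
a | (~(b & d) | b) = ⊥ | ⊤ = ⊤
a | (a | (~(b & d) | b)) = ⊥ | ⊤ = ⊤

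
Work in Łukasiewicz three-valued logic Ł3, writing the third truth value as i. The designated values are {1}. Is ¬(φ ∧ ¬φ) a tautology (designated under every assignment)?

Countermodel: φ=i gives i, which is not designated.

No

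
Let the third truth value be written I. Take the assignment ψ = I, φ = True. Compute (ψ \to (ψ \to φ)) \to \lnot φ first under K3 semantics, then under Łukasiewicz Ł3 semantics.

False; False

In K3: ψ \to φ = I \to True = True  [\lnot I \lor True]
ψ \to (ψ \to φ) = I \to True = True
\lnot φ = \lnot True = False
(ψ \to (ψ \to φ)) \to \lnot φ = True \to False = False
In Łukasiewicz Ł3: ψ \to φ = I \to True = True  [min(1, 1−½+1)]
ψ \to (ψ \to φ) = I \to True = True
\lnot φ = \lnot True = False
(ψ \to (ψ \to φ)) \to \lnot φ = True \to False = False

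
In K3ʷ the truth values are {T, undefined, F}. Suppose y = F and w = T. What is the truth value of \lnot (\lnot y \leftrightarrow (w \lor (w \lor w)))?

\lnot y = \lnot F = T
w \lor w = T \lor T = T
w \lor (w \lor w) = T \lor T = T
\lnot y \leftrightarrow (w \lor (w \lor w)) = T \leftrightarrow T = T
\lnot (\lnot y \leftrightarrow (w \lor (w \lor w))) = \lnot T = F

F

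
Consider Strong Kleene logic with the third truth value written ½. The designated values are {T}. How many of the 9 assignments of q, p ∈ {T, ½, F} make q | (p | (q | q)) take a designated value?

5

Of the 9 assignments, 5 give a value in {T}.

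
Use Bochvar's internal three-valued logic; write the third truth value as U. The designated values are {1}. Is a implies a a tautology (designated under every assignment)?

No

Countermodel: a=U gives U, which is not designated.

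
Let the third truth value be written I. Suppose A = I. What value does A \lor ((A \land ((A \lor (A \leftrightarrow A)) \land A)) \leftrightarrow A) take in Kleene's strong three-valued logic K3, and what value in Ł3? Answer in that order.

In Kleene's strong three-valued logic K3: A \leftrightarrow A = I \leftrightarrow I = I
A \lor (A \leftrightarrow A) = I \lor I = I
(A \lor (A \leftrightarrow A)) \land A = I \land I = I
A \land ((A \lor (A \leftrightarrow A)) \land A) = I \land I = I
(A \land ((A \lor (A \leftrightarrow A)) \land A)) \leftrightarrow A = I \leftrightarrow I = I
A \lor ((A \land ((A \lor (A \leftrightarrow A)) \land A)) \leftrightarrow A) = I \lor I = I
In Ł3: A \leftrightarrow A = I \leftrightarrow I = ⊤
A \lor (A \leftrightarrow A) = I \lor ⊤ = ⊤
(A \lor (A \leftrightarrow A)) \land A = ⊤ \land I = I
A \land ((A \lor (A \leftrightarrow A)) \land A) = I \land I = I
(A \land ((A \lor (A \leftrightarrow A)) \land A)) \leftrightarrow A = I \leftrightarrow I = ⊤
A \lor ((A \land ((A \lor (A \leftrightarrow A)) \land A)) \leftrightarrow A) = I \lor ⊤ = ⊤
They differ because Kleene's strong three-valued logic K3 and Ł3 treat I differently under implication.

I; ⊤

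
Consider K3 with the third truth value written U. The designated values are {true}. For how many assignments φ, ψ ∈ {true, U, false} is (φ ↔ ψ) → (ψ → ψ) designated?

6

Of the 9 assignments, 6 give a value in {true}.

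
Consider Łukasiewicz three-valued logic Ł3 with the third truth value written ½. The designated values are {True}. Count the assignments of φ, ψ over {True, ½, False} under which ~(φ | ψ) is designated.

1

Designated under: (φ=False, ψ=False).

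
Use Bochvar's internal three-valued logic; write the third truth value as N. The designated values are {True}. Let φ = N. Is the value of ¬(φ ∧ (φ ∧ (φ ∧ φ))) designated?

No

φ ∧ φ = N ∧ N = N
φ ∧ (φ ∧ φ) = N ∧ N = N
φ ∧ (φ ∧ (φ ∧ φ)) = N ∧ N = N
¬(φ ∧ (φ ∧ (φ ∧ φ))) = ¬N = N
N ∉ {True}.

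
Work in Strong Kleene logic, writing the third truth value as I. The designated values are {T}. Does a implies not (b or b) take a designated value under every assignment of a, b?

Countermodel: a=T, b=T gives F, which is not designated.

No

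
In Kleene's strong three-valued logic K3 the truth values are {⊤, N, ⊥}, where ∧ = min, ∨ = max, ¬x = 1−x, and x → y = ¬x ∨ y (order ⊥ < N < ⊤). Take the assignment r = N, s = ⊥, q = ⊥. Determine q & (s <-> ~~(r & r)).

⊥

r & r = N & N = N
~(r & r) = ~N = N
~~(r & r) = ~N = N
s <-> ~~(r & r) = ⊥ <-> N = N
q & (s <-> ~~(r & r)) = ⊥ & N = ⊥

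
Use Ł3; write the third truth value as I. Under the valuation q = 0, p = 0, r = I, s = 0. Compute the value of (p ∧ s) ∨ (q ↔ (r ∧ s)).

1

p ∧ s = 0 ∧ 0 = 0
r ∧ s = I ∧ 0 = 0
q ↔ (r ∧ s) = 0 ↔ 0 = 1
(p ∧ s) ∨ (q ↔ (r ∧ s)) = 0 ∨ 1 = 1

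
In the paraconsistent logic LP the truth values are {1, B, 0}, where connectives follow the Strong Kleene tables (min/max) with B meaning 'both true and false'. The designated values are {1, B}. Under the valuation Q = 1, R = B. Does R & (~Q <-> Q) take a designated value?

No

~Q = ~1 = 0
~Q <-> Q = 0 <-> 1 = 0
R & (~Q <-> Q) = B & 0 = 0
0 ∉ {1, B}.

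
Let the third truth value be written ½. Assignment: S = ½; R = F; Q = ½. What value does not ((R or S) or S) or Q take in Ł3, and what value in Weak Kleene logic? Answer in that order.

½; ½

In Ł3: R or S = F or ½ = ½
(R or S) or S = ½ or ½ = ½
not ((R or S) or S) = not ½ = ½
not ((R or S) or S) or Q = ½ or ½ = ½
In Weak Kleene logic: R or S = F or ½ = ½
(R or S) or S = ½ or ½ = ½
not ((R or S) or S) = not ½ = ½
not ((R or S) or S) or Q = ½ or ½ = ½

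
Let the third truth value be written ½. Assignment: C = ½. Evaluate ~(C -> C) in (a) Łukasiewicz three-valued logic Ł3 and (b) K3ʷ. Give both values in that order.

⊥; ½

In Łukasiewicz three-valued logic Ł3: C -> C = ½ -> ½ = ⊤
~(C -> C) = ~⊤ = ⊥
In K3ʷ: C -> C = ½ -> ½ = ½
~(C -> C) = ~½ = ½
They differ because Łukasiewicz three-valued logic Ł3 and K3ʷ treat ½ differently under the binary connectives.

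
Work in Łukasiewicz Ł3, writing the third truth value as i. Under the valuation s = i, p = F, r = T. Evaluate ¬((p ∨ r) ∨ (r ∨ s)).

F

p ∨ r = F ∨ T = T
r ∨ s = T ∨ i = T
(p ∨ r) ∨ (r ∨ s) = T ∨ T = T
¬((p ∨ r) ∨ (r ∨ s)) = ¬T = F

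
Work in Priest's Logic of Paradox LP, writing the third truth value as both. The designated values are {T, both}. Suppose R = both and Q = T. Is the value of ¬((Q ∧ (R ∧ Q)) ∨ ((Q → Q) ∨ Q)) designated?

No

R ∧ Q = both ∧ T = both
Q ∧ (R ∧ Q) = T ∧ both = both
Q → Q = T → T = T
(Q → Q) ∨ Q = T ∨ T = T
(Q ∧ (R ∧ Q)) ∨ ((Q → Q) ∨ Q) = both ∨ T = T
¬((Q ∧ (R ∧ Q)) ∨ ((Q → Q) ∨ Q)) = ¬T = F
F ∉ {T, both}.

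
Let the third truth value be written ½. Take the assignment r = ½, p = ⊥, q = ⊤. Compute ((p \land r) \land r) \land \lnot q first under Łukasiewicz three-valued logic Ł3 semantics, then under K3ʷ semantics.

In Łukasiewicz three-valued logic Ł3: p \land r = ⊥ \land ½ = ⊥
(p \land r) \land r = ⊥ \land ½ = ⊥
\lnot q = \lnot ⊤ = ⊥
((p \land r) \land r) \land \lnot q = ⊥ \land ⊥ = ⊥
In K3ʷ: p \land r = ⊥ \land ½ = ½
(p \land r) \land r = ½ \land ½ = ½
\lnot q = \lnot ⊤ = ⊥
((p \land r) \land r) \land \lnot q = ½ \land ⊥ = ½
They differ because Łukasiewicz three-valued logic Ł3 and K3ʷ treat ½ differently under the binary connectives.

⊥; ½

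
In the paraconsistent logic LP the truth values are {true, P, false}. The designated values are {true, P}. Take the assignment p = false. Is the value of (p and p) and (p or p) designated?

p and p = false and false = false
p or p = false or false = false
(p and p) and (p or p) = false and false = false
false ∉ {true, P}.

No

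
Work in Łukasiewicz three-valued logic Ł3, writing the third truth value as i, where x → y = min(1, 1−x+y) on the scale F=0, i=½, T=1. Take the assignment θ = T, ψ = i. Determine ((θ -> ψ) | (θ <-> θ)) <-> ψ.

θ -> ψ = T -> i = i  [min(1, 1−1+½)]
θ <-> θ = T <-> T = T
(θ -> ψ) | (θ <-> θ) = i | T = T
((θ -> ψ) | (θ <-> θ)) <-> ψ = T <-> i = i

i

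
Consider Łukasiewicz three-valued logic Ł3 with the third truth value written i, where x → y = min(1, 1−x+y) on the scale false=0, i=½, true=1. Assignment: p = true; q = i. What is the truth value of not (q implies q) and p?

q implies q = i implies i = true  [min(1, 1−½+½)]
not (q implies q) = not true = false
not (q implies q) and p = false and true = false

false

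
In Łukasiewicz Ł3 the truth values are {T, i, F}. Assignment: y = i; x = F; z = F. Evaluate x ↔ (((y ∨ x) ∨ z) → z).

i

y ∨ x = i ∨ F = i
(y ∨ x) ∨ z = i ∨ F = i
((y ∨ x) ∨ z) → z = i → F = i  [min(1, 1−½+0)]
x ↔ (((y ∨ x) ∨ z) → z) = F ↔ i = i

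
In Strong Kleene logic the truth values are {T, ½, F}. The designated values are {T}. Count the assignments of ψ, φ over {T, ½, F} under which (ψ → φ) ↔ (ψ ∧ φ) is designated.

Designated under: (ψ=T, φ=T); (ψ=T, φ=F).

2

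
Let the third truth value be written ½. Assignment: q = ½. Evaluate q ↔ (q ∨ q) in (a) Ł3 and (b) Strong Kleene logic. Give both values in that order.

true; ½

In Ł3: q ∨ q = ½ ∨ ½ = ½
q ↔ (q ∨ q) = ½ ↔ ½ = true  [1 − |½−½|]
In Strong Kleene logic: q ∨ q = ½ ∨ ½ = ½
q ↔ (q ∨ q) = ½ ↔ ½ = ½
They differ because Ł3 and Strong Kleene logic treat ½ differently under implication.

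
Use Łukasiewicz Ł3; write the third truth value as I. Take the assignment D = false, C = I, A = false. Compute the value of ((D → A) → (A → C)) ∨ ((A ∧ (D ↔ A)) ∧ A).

true

D → A = false → false = true
A → C = false → I = true
(D → A) → (A → C) = true → true = true
D ↔ A = false ↔ false = true
A ∧ (D ↔ A) = false ∧ true = false
(A ∧ (D ↔ A)) ∧ A = false ∧ false = false
((D → A) → (A → C)) ∨ ((A ∧ (D ↔ A)) ∧ A) = true ∨ false = true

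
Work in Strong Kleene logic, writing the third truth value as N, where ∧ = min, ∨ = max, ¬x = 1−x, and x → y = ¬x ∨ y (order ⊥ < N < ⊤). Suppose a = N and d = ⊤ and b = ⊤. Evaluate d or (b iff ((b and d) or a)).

⊤

b and d = ⊤ and ⊤ = ⊤
(b and d) or a = ⊤ or N = ⊤
b iff ((b and d) or a) = ⊤ iff ⊤ = ⊤
d or (b iff ((b and d) or a)) = ⊤ or ⊤ = ⊤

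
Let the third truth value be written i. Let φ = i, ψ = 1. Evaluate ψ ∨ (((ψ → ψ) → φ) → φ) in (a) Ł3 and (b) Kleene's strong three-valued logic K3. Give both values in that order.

In Ł3: ψ → ψ = 1 → 1 = 1
(ψ → ψ) → φ = 1 → i = i
((ψ → ψ) → φ) → φ = i → i = 1
ψ ∨ (((ψ → ψ) → φ) → φ) = 1 ∨ 1 = 1
In Kleene's strong three-valued logic K3: ψ → ψ = 1 → 1 = 1
(ψ → ψ) → φ = 1 → i = i  [¬1 ∨ i]
((ψ → ψ) → φ) → φ = i → i = i
ψ ∨ (((ψ → ψ) → φ) → φ) = 1 ∨ i = 1

1; 1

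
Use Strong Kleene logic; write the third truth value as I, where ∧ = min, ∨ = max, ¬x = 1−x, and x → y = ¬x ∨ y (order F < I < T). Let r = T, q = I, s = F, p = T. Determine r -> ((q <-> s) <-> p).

I

q <-> s = I <-> F = I
(q <-> s) <-> p = I <-> T = I
r -> ((q <-> s) <-> p) = T -> I = I  [~T | I]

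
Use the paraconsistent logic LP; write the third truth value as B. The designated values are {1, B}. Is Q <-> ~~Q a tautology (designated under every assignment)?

Yes

Every assignment of Q over {1, B, 0} gives a value in {1, B}.
In particular, with Q=B: Q <-> ~~Q = B.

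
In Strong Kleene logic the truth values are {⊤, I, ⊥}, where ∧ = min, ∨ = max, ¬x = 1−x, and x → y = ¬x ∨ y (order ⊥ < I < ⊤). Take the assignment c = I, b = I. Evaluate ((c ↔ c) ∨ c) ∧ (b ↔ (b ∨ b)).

I

c ↔ c = I ↔ I = I
(c ↔ c) ∨ c = I ∨ I = I
b ∨ b = I ∨ I = I
b ↔ (b ∨ b) = I ↔ I = I
((c ↔ c) ∨ c) ∧ (b ↔ (b ∨ b)) = I ∧ I = I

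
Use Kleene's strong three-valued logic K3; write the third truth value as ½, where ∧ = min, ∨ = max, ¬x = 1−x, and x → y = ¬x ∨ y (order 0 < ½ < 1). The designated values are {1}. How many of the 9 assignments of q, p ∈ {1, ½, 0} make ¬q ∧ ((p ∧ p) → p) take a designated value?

2

Designated under: (q=0, p=1); (q=0, p=0).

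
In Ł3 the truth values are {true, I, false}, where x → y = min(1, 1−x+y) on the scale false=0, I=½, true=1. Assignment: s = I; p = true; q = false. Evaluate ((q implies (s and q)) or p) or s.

true

s and q = I and false = false
q implies (s and q) = false implies false = true
(q implies (s and q)) or p = true or true = true
((q implies (s and q)) or p) or s = true or I = true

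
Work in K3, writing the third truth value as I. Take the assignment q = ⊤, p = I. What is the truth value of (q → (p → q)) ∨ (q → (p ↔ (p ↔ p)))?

⊤

p → q = I → ⊤ = ⊤  [¬I ∨ ⊤]
q → (p → q) = ⊤ → ⊤ = ⊤
p ↔ p = I ↔ I = I
p ↔ (p ↔ p) = I ↔ I = I
q → (p ↔ (p ↔ p)) = ⊤ → I = I
(q → (p → q)) ∨ (q → (p ↔ (p ↔ p))) = ⊤ ∨ I = ⊤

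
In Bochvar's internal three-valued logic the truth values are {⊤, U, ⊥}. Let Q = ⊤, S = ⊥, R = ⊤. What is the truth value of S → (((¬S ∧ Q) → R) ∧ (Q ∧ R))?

¬S = ¬⊥ = ⊤
¬S ∧ Q = ⊤ ∧ ⊤ = ⊤
(¬S ∧ Q) → R = ⊤ → ⊤ = ⊤
Q ∧ R = ⊤ ∧ ⊤ = ⊤
((¬S ∧ Q) → R) ∧ (Q ∧ R) = ⊤ ∧ ⊤ = ⊤
S → (((¬S ∧ Q) → R) ∧ (Q ∧ R)) = ⊥ → ⊤ = ⊤

⊤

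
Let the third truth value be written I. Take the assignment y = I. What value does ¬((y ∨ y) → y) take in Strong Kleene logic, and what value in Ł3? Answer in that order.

In Strong Kleene logic: y ∨ y = I ∨ I = I
(y ∨ y) → y = I → I = I  [¬I ∨ I]
¬((y ∨ y) → y) = ¬I = I
In Ł3: y ∨ y = I ∨ I = I
(y ∨ y) → y = I → I = 1  [min(1, 1−½+½)]
¬((y ∨ y) → y) = ¬1 = 0
They differ because Strong Kleene logic and Ł3 treat I differently under implication.

I; 0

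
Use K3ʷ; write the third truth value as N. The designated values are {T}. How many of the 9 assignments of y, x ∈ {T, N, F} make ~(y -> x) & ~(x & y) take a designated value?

1

Designated under: (y=T, x=F).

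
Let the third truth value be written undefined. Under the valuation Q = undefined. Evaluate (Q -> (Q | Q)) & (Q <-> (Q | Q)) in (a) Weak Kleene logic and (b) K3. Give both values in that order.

undefined; undefined

In Weak Kleene logic: Q | Q = undefined | undefined = undefined
Q -> (Q | Q) = undefined -> undefined = undefined  [any arg is the third value ⇒ result is the third value]
Q | Q = undefined | undefined = undefined
Q <-> (Q | Q) = undefined <-> undefined = undefined
(Q -> (Q | Q)) & (Q <-> (Q | Q)) = undefined & undefined = undefined
In K3: Q | Q = undefined | undefined = undefined
Q -> (Q | Q) = undefined -> undefined = undefined  [~undefined | undefined]
Q | Q = undefined | undefined = undefined
Q <-> (Q | Q) = undefined <-> undefined = undefined
(Q -> (Q | Q)) & (Q <-> (Q | Q)) = undefined & undefined = undefined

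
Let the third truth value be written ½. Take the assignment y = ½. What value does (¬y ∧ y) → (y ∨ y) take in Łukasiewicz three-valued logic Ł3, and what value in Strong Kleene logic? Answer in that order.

In Łukasiewicz three-valued logic Ł3: ¬y = ¬½ = ½
¬y ∧ y = ½ ∧ ½ = ½
y ∨ y = ½ ∨ ½ = ½
(¬y ∧ y) → (y ∨ y) = ½ → ½ = 1  [min(1, 1−½+½)]
In Strong Kleene logic: ¬y = ¬½ = ½
¬y ∧ y = ½ ∧ ½ = ½
y ∨ y = ½ ∨ ½ = ½
(¬y ∧ y) → (y ∨ y) = ½ → ½ = ½  [¬½ ∨ ½]
They differ because Łukasiewicz three-valued logic Ł3 and Strong Kleene logic treat ½ differently under implication.

1; ½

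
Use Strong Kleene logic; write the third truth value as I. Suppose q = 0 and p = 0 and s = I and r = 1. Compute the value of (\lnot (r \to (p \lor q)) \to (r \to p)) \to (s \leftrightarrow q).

1

p \lor q = 0 \lor 0 = 0
r \to (p \lor q) = 1 \to 0 = 0
\lnot (r \to (p \lor q)) = \lnot 0 = 1
r \to p = 1 \to 0 = 0
\lnot (r \to (p \lor q)) \to (r \to p) = 1 \to 0 = 0
s \leftrightarrow q = I \leftrightarrow 0 = I
(\lnot (r \to (p \lor q)) \to (r \to p)) \to (s \leftrightarrow q) = 0 \to I = 1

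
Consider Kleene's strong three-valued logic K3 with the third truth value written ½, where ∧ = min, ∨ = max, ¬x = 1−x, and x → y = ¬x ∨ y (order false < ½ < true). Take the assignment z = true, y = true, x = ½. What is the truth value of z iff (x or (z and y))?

z and y = true and true = true
x or (z and y) = ½ or true = true
z iff (x or (z and y)) = true iff true = true

true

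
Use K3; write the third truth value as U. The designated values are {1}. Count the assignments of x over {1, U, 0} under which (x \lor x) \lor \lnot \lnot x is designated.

x=1: 1 ✓
x=U: U ·
x=0: 0 ·

1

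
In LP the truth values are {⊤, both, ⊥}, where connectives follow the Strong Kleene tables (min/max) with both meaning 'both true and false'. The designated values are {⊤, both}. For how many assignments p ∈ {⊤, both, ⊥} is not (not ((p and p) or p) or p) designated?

1

p=⊤: ⊥ ·
p=both: both ✓
p=⊥: ⊥ ·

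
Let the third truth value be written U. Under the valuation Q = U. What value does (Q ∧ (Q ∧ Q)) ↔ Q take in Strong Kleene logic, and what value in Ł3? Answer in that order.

In Strong Kleene logic: Q ∧ Q = U ∧ U = U
Q ∧ (Q ∧ Q) = U ∧ U = U
(Q ∧ (Q ∧ Q)) ↔ Q = U ↔ U = U
In Ł3: Q ∧ Q = U ∧ U = U
Q ∧ (Q ∧ Q) = U ∧ U = U
(Q ∧ (Q ∧ Q)) ↔ Q = U ↔ U = True  [1 − |½−½|]
They differ because Strong Kleene logic and Ł3 treat U differently under implication.

U; True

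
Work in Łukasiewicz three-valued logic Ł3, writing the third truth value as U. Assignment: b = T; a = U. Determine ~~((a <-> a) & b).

T

a <-> a = U <-> U = T
(a <-> a) & b = T & T = T
~((a <-> a) & b) = ~T = F
~~((a <-> a) & b) = ~F = T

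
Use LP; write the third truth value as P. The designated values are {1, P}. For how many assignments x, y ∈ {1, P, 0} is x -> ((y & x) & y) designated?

8

Of the 9 assignments, 8 give a value in {1, P}.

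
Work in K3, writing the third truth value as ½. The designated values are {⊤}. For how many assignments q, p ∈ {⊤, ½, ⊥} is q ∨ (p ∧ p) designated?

Of the 9 assignments, 5 give a value in {⊤}.

5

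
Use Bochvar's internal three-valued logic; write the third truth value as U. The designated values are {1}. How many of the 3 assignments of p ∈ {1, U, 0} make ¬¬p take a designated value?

p=1: 1 ✓
p=U: U ·
p=0: 0 ·

1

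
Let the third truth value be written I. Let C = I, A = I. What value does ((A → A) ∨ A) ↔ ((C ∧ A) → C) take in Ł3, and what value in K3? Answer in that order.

True; I

In Ł3: A → A = I → I = True  [min(1, 1−½+½)]
(A → A) ∨ A = True ∨ I = True
C ∧ A = I ∧ I = I
(C ∧ A) → C = I → I = True
((A → A) ∨ A) ↔ ((C ∧ A) → C) = True ↔ True = True
In K3: A → A = I → I = I  [¬I ∨ I]
(A → A) ∨ A = I ∨ I = I
C ∧ A = I ∧ I = I
(C ∧ A) → C = I → I = I
((A → A) ∨ A) ↔ ((C ∧ A) → C) = I ↔ I = I
They differ because Ł3 and K3 treat I differently under implication.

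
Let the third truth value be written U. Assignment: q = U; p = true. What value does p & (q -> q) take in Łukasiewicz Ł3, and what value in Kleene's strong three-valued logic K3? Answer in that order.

In Łukasiewicz Ł3: q -> q = U -> U = true
p & (q -> q) = true & true = true
In Kleene's strong three-valued logic K3: q -> q = U -> U = U  [~U | U]
p & (q -> q) = true & U = U
They differ because Łukasiewicz Ł3 and Kleene's strong three-valued logic K3 treat U differently under implication.

true; U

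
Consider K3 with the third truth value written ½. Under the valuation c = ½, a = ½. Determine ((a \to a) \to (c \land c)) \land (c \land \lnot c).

½

a \to a = ½ \to ½ = ½  [\lnot ½ \lor ½]
c \land c = ½ \land ½ = ½
(a \to a) \to (c \land c) = ½ \to ½ = ½
\lnot c = \lnot ½ = ½
c \land \lnot c = ½ \land ½ = ½
((a \to a) \to (c \land c)) \land (c \land \lnot c) = ½ \land ½ = ½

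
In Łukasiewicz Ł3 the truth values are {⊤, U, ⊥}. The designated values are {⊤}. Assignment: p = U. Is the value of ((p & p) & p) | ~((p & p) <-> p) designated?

No

p & p = U & U = U
(p & p) & p = U & U = U
p & p = U & U = U
(p & p) <-> p = U <-> U = ⊤  [1 − |½−½|]
~((p & p) <-> p) = ~⊤ = ⊥
((p & p) & p) | ~((p & p) <-> p) = U | ⊥ = U
U ∉ {⊤}.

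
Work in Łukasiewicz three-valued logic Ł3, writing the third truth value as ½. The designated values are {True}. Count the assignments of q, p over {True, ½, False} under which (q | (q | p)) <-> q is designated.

Of the 9 assignments, 6 give a value in {True}.

6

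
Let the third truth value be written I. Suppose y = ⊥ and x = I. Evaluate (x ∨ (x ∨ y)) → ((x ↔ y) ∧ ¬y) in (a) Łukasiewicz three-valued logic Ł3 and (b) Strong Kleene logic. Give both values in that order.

⊤; I

In Łukasiewicz three-valued logic Ł3: x ∨ y = I ∨ ⊥ = I
x ∨ (x ∨ y) = I ∨ I = I
x ↔ y = I ↔ ⊥ = I
¬y = ¬⊥ = ⊤
(x ↔ y) ∧ ¬y = I ∧ ⊤ = I
(x ∨ (x ∨ y)) → ((x ↔ y) ∧ ¬y) = I → I = ⊤
In Strong Kleene logic: x ∨ y = I ∨ ⊥ = I
x ∨ (x ∨ y) = I ∨ I = I
x ↔ y = I ↔ ⊥ = I
¬y = ¬⊥ = ⊤
(x ↔ y) ∧ ¬y = I ∧ ⊤ = I
(x ∨ (x ∨ y)) → ((x ↔ y) ∧ ¬y) = I → I = I  [¬I ∨ I]
They differ because Łukasiewicz three-valued logic Ł3 and Strong Kleene logic treat I differently under implication.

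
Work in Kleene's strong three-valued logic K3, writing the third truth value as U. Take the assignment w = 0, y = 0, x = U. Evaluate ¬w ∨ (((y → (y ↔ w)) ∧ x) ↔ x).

¬w = ¬0 = 1
y ↔ w = 0 ↔ 0 = 1
y → (y ↔ w) = 0 → 1 = 1
(y → (y ↔ w)) ∧ x = 1 ∧ U = U
((y → (y ↔ w)) ∧ x) ↔ x = U ↔ U = U
¬w ∨ (((y → (y ↔ w)) ∧ x) ↔ x) = 1 ∨ U = 1

1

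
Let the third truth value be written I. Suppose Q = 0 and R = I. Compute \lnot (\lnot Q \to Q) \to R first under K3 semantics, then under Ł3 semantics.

I; I

In K3: \lnot Q = \lnot 0 = 1
\lnot Q \to Q = 1 \to 0 = 0
\lnot (\lnot Q \to Q) = \lnot 0 = 1
\lnot (\lnot Q \to Q) \to R = 1 \to I = I  [\lnot 1 \lor I]
In Ł3: \lnot Q = \lnot 0 = 1
\lnot Q \to Q = 1 \to 0 = 0
\lnot (\lnot Q \to Q) = \lnot 0 = 1
\lnot (\lnot Q \to Q) \to R = 1 \to I = I  [min(1, 1−1+½)]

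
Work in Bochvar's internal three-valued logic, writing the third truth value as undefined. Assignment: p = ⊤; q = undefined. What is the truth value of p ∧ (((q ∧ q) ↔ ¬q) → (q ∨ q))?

undefined

q ∧ q = undefined ∧ undefined = undefined
¬q = ¬undefined = undefined
(q ∧ q) ↔ ¬q = undefined ↔ undefined = undefined
q ∨ q = undefined ∨ undefined = undefined
((q ∧ q) ↔ ¬q) → (q ∨ q) = undefined → undefined = undefined
p ∧ (((q ∧ q) ↔ ¬q) → (q ∨ q)) = ⊤ ∧ undefined = undefined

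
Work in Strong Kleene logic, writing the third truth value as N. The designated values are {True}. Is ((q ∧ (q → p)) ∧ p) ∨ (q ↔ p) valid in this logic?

Countermodel: q=True, p=N gives N, which is not designated.

No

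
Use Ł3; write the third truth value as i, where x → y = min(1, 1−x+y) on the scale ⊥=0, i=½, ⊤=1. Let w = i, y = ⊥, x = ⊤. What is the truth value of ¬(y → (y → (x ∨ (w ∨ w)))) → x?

⊤

w ∨ w = i ∨ i = i
x ∨ (w ∨ w) = ⊤ ∨ i = ⊤
y → (x ∨ (w ∨ w)) = ⊥ → ⊤ = ⊤
y → (y → (x ∨ (w ∨ w))) = ⊥ → ⊤ = ⊤
¬(y → (y → (x ∨ (w ∨ w)))) = ¬⊤ = ⊥
¬(y → (y → (x ∨ (w ∨ w)))) → x = ⊥ → ⊤ = ⊤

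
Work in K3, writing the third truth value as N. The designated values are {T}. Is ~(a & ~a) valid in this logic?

Countermodel: a=N gives N, which is not designated.

No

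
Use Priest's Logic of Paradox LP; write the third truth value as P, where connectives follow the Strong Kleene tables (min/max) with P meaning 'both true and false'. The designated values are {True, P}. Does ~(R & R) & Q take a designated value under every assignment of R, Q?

Countermodel: R=True, Q=True gives False, which is not designated.

No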